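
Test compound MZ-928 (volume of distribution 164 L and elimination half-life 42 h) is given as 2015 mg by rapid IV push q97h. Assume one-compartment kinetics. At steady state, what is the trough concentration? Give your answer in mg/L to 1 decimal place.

3.1 mg/L

Over one 97-h interval, 97/42 ≈ 2.3095 half-lives elapse, leaving f ≈ 0.2017 of each dose.
Each bolus raises the concentration by D/Vd = 2015/164 ≈ 12.287 mg/L.
Steady-state trough Cmin,ss = C₀·f/(1−f) ≈ 12.287 × 0.2017/0.7983 ≈ 3.104 mg/L.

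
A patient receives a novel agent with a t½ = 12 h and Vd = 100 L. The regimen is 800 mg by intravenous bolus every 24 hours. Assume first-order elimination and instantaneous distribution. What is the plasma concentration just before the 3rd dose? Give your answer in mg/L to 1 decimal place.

2.5 mg/L

f = (1/2)^(τ/t½) = (1/2)^(24/12) ≈ 0.2500.
C₀ = D/Vd = 800/100 ≈ 8.000 mg/L.
Before the 3rd dose, 2 doses have been given. Superposition: Cmin = C₀·(f + f²).
≈ 8.000 × (0.2500 + 0.0625) ≈ 8.000 × 0.3125 ≈ 2.500 mg/L.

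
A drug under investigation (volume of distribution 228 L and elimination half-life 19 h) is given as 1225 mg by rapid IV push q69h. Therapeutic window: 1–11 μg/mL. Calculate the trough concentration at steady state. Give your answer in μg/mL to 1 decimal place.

0.5 μg/mL

Over one 69-h interval, 69/19 ≈ 3.6316 half-lives elapse, leaving f ≈ 0.0807 of each dose.
At steady state, accumulation factor R = 1/(1 − e^(−kτ)) ≈ 1.0878.
Each bolus raises the concentration by D/Vd = 1225/228 ≈ 5.373 μg/mL.
Cmax,ss = C₀/(1 − f) ≈ 5.373/0.9193 ≈ 5.845 μg/mL.
Steady-state trough Cmin,ss = Cmax,ss·f ≈ 5.845 × 0.0807 ≈ 0.472 μg/mL.
Trough 0.5 μg/mL vs MEC 1 μg/mL: subtherapeutic.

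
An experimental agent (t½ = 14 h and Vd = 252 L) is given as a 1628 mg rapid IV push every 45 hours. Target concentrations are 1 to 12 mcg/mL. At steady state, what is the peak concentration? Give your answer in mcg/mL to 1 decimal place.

7.2 mcg/mL

Over one 45-h interval, 45/14 ≈ 3.2143 half-lives elapse, leaving f ≈ 0.1077 of each dose.
Accumulation ratio R = 1/(1 − f) ≈ 1/0.8923 ≈ 1.1207.
Single-dose peak C₀ = D/Vd = 1628/252 ≈ 6.460 mcg/mL.
Steady-state peak Cmax,ss = C₀·R ≈ 6.460 × 1.1207 ≈ 7.240 mcg/mL.
Peak 7.2 mcg/mL vs MTC 12 mcg/mL: below toxic threshold.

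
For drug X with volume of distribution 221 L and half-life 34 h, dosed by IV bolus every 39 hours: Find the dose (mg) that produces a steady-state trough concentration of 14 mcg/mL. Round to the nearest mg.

τ/t½ = 39/34 ≈ 1.1471, so f = (1/2)^(39/34) ≈ 0.451545.
Cmin,ss = (D/Vd)·f/(1−f), so D = Cmin,ss·Vd·(1−f)/f.
D = 14 × 221 × (1−f)/f ≈ 14 × 221 × 1.21462 ≈ 3758.03 mg.

3758 mg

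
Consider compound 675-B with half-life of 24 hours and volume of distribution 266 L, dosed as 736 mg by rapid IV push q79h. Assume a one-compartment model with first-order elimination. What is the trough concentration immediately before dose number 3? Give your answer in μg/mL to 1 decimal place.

0.3 μg/mL

f = (1/2)^(τ/t½) = (1/2)^(79/24) ≈ 0.1021.
C₀ = D/Vd = 736/266 ≈ 2.767 μg/mL.
Before the 3rd dose, 2 doses have been given. Superposition: Cmin = C₀·(f + f²).
≈ 2.767 × (0.1021 + 0.0104) ≈ 2.767 × 0.1125 ≈ 0.311 μg/mL.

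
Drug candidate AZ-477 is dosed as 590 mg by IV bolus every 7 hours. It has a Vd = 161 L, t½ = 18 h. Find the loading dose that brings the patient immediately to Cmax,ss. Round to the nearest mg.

2497 mg

f = (1/2)^(7/18) ≈ 0.763718; accumulation ratio R = 1/(1−f) ≈ 4.23223.
Loading dose to hit Cmax,ss on first dose: D_load = D_maint·R ≈ 590 × 4.23223 ≈ 2497.02 mg.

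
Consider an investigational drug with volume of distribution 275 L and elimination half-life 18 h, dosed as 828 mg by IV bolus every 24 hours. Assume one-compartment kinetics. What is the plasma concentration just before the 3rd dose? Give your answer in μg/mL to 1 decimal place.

1.7 μg/mL

f = (1/2)^(τ/t½) = (1/2)^(24/18) ≈ 0.3969.
C₀ = D/Vd = 828/275 ≈ 3.011 μg/mL.
Before the 3rd dose, 2 doses have been given. Superposition: Cmin = C₀·(f + f²).
≈ 3.011 × (0.3969 + 0.1575) ≈ 3.011 × 0.5544 ≈ 1.669 μg/mL.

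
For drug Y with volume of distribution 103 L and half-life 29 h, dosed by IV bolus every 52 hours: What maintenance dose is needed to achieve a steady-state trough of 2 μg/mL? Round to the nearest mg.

τ/t½ = 52/29 ≈ 1.7931, so f = (1/2)^(52/29) ≈ 0.288551.
Cmin,ss = (D/Vd)·f/(1−f), so D = Cmin,ss·Vd·(1−f)/f.
D = 2 × 103 × (1−f)/f ≈ 2 × 103 × 2.46559 ≈ 507.91 mg.

508 mg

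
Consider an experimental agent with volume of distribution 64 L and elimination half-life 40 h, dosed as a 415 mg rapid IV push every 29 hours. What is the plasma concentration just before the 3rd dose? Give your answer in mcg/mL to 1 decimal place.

6.3 mcg/mL

f = (1/2)^(τ/t½) = (1/2)^(29/40) ≈ 0.6050.
C₀ = D/Vd = 415/64 ≈ 6.484 mcg/mL.
Before the 3rd dose, 2 doses have been given. Superposition: Cmin = C₀·(f + f²).
≈ 6.484 × (0.6050 + 0.3660) ≈ 6.484 × 0.9710 ≈ 6.296 mcg/mL.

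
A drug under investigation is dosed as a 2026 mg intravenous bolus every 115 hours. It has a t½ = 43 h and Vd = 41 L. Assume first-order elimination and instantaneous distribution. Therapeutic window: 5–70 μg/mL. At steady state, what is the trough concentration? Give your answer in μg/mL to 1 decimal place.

9.2 μg/mL

k = ln2/t½ = ln2/43 ≈ 0.016120 h⁻¹; fraction remaining f = e^(−kτ) = e^(−0.016120×115) ≈ 0.1566.
At steady state, accumulation factor R = 1/(1 − e^(−kτ)) ≈ 1.1857.
Single-dose peak C₀ = D/Vd = 2026/41 ≈ 49.415 μg/mL.
Steady-state peak Cmax,ss = C₀·R ≈ 49.415 × 1.1857 ≈ 58.591 μg/mL.
Steady-state trough Cmin,ss = Cmax,ss·f ≈ 58.591 × 0.1566 ≈ 9.175 μg/mL.
Trough 9.2 μg/mL vs MEC 5 μg/mL: adequate.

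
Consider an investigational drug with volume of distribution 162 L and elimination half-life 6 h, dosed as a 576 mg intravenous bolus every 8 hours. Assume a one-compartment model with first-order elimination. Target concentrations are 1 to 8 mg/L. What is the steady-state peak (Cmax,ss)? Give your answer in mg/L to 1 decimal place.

5.9 mg/L

Over one 8-h interval, 8/6 ≈ 1.3333 half-lives elapse, leaving f ≈ 0.3969 of each dose.
Accumulation ratio R = 1/(1 − f) ≈ 1/0.6031 ≈ 1.6581.
Single-dose peak C₀ = D/Vd = 576/162 ≈ 3.556 mg/L.
Steady-state peak Cmax,ss = C₀·R ≈ 3.556 × 1.6581 ≈ 5.896 mg/L.
Peak 5.9 mg/L vs MTC 8 mg/L: below toxic threshold.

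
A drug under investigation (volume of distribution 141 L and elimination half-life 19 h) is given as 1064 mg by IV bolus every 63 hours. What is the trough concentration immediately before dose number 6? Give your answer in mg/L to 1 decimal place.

0.8 mg/L

f = (1/2)^(τ/t½) = (1/2)^(63/19) ≈ 0.1004.
C₀ = D/Vd = 1064/141 ≈ 7.546 mg/L.
Before the 6th dose, 5 doses have been given. Superposition: Cmin = C₀·(f + f² + … + f^5).
≈ 7.546 × (0.1004 + 0.0101 + 0.0010 + 0.0001 + 0.0000) ≈ 7.546 × 0.1116 ≈ 0.842 mg/L.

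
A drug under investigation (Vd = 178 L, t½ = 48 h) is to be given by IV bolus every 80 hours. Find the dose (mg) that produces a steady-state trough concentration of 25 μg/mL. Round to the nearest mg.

9678 mg

τ/t½ = 80/48 ≈ 1.6667, so f = (1/2)^(80/48) ≈ 0.314980.
Cmin,ss = (D/Vd)·f/(1−f), so D = Cmin,ss·Vd·(1−f)/f.
D = 25 × 178 × (1−f)/f ≈ 25 × 178 × 2.17480 ≈ 9677.86 mg.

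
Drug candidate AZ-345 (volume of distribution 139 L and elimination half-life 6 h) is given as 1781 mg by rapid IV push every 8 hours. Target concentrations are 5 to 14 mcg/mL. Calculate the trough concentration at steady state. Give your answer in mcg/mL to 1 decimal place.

τ/t½ = 8/6 ≈ 1.3333, so fraction remaining f = (1/2)^(8/6) ≈ 0.3969.
At steady state, accumulation factor R = 1/(1 − e^(−kτ)) ≈ 1.6581.
Single-dose peak C₀ = D/Vd = 1781/139 ≈ 12.813 mcg/mL.
Cmax,ss = C₀/(1 − f) ≈ 12.813/0.6031 ≈ 21.245 mcg/mL.
Steady-state trough Cmin,ss = Cmax,ss·f ≈ 21.245 × 0.3969 ≈ 8.432 mcg/mL.
Trough 8.4 mcg/mL vs MEC 5 mcg/mL: adequate.

8.4 mcg/mL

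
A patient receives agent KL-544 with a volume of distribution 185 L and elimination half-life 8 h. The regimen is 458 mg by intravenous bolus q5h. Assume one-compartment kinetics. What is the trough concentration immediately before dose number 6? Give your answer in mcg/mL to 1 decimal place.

4.0 mcg/mL

f = (1/2)^(τ/t½) = (1/2)^(5/8) ≈ 0.6484.
C₀ = D/Vd = 458/185 ≈ 2.476 mcg/mL.
Before the 6th dose, 5 doses have been given. Superposition: Cmin = C₀·(f + f² + … + f^5).
≈ 2.476 × (0.6484 + 0.4204 + 0.2726 + 0.1768 + 0.1146) ≈ 2.476 × 1.6328 ≈ 4.043 mcg/mL.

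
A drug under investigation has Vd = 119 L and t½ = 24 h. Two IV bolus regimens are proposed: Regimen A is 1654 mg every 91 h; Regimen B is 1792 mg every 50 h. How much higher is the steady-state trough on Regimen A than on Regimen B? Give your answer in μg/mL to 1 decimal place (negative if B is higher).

-3.6 μg/mL

Regimen A: f = (1/2)^(91/24) ≈ 0.0722; Cmin,ss = (1654/119)·f/(1−f) ≈ 1.082 μg/mL.
Regimen B: f = (1/2)^(50/24) ≈ 0.2360; Cmin,ss = (1792/119)·f/(1−f) ≈ 4.652 μg/mL.
Difference ≈ 1.082 − 4.652 ≈ -3.570 μg/mL.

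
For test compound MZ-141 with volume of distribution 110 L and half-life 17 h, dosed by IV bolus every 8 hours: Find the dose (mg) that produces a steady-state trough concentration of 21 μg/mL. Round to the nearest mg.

τ/t½ = 8/17 ≈ 0.47059, so f = (1/2)^(8/17) ≈ 0.721670.
Cmin,ss = (D/Vd)·f/(1−f), so D = Cmin,ss·Vd·(1−f)/f.
D = 21 × 110 × (1−f)/f ≈ 21 × 110 × 0.38567 ≈ 890.90 mg.

891 mg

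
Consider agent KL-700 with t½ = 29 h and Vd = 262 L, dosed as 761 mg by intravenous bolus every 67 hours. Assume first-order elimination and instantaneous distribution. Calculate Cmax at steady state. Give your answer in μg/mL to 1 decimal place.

3.6 μg/mL

k = ln2/t½ = ln2/29 ≈ 0.023902 h⁻¹; fraction remaining f = e^(−kτ) = e^(−0.023902×67) ≈ 0.2016.
At steady state, accumulation factor R = 1/(1 − e^(−kτ)) ≈ 1.2525.
Single-dose peak C₀ = D/Vd = 761/262 ≈ 2.905 μg/mL.
Steady-state peak Cmax,ss = C₀·R ≈ 2.905 × 1.2525 ≈ 3.639 μg/mL.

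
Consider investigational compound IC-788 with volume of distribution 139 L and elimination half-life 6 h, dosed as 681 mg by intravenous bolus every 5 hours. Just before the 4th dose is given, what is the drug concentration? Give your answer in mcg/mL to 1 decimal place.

5.2 mcg/mL

f = (1/2)^(τ/t½) = (1/2)^(5/6) ≈ 0.5612.
C₀ = D/Vd = 681/139 ≈ 4.899 mcg/mL.
Before the 4th dose, 3 doses have been given. Superposition: Cmin = C₀·(f + f² + … + f^3).
≈ 4.899 × (0.5612 + 0.3149 + 0.1767) ≈ 4.899 × 1.0528 ≈ 5.158 mcg/mL.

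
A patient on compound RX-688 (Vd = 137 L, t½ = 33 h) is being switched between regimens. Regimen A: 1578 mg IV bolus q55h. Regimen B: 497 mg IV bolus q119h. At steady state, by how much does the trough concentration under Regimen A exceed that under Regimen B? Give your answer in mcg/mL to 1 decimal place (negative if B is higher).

Regimen A: f = (1/2)^(55/33) ≈ 0.3150; Cmin,ss = (1578/137)·f/(1−f) ≈ 5.297 mcg/mL.
Regimen B: f = (1/2)^(119/33) ≈ 0.0821; Cmin,ss = (497/137)·f/(1−f) ≈ 0.324 mcg/mL.
Difference ≈ 5.297 − 0.324 ≈ 4.973 mcg/mL.

5.0 mcg/mL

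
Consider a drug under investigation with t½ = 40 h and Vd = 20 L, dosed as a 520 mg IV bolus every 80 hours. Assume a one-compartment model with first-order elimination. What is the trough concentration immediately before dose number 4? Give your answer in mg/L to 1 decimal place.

f = (1/2)^(τ/t½) = (1/2)^(80/40) ≈ 0.2500.
C₀ = D/Vd = 520/20 ≈ 26.000 mg/L.
Before the 4th dose, 3 doses have been given. Superposition: Cmin = C₀·(f + f² + … + f^3).
≈ 26.000 × (0.2500 + 0.0625 + 0.0156) ≈ 26.000 × 0.3281 ≈ 8.531 mg/L.

8.5 mg/L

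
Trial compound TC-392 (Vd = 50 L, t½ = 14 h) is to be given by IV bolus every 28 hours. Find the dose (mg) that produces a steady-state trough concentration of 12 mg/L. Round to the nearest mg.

1800 mg

τ/t½ = 28/14 ≈ 2, so f = (1/2)^(28/14) ≈ 0.250000.
Cmin,ss = (D/Vd)·f/(1−f), so D = Cmin,ss·Vd·(1−f)/f.
D = 12 × 50 × (1−f)/f ≈ 12 × 50 × 3.00000 ≈ 1800.00 mg.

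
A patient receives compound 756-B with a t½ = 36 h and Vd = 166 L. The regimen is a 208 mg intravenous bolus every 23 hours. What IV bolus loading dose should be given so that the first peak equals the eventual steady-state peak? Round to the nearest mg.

581 mg

f = (1/2)^(23/36) ≈ 0.642207; accumulation ratio R = 1/(1−f) ≈ 2.79491.
Loading dose to hit Cmax,ss on first dose: D_load = D_maint·R ≈ 208 × 2.79491 ≈ 581.34 mg.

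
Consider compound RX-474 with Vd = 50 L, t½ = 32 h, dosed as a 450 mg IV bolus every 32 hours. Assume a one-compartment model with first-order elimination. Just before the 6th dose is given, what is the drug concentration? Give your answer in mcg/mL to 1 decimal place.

8.7 mcg/mL

f = (1/2)^(τ/t½) = (1/2)^(32/32) ≈ 0.5000.
C₀ = D/Vd = 450/50 ≈ 9.000 mcg/mL.
Before the 6th dose, 5 doses have been given. Superposition: Cmin = C₀·(f + f² + … + f^5).
≈ 9.000 × (0.5000 + 0.2500 + 0.1250 + 0.0625 + 0.0313) ≈ 9.000 × 0.9688 ≈ 8.719 mcg/mL.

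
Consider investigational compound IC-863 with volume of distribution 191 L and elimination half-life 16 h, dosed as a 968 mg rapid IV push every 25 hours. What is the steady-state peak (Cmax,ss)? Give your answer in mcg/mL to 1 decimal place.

k = ln2/t½ = ln2/16 ≈ 0.043322 h⁻¹; fraction remaining f = e^(−kτ) = e^(−0.043322×25) ≈ 0.3386.
At steady state, accumulation factor R = 1/(1 − e^(−kτ)) ≈ 1.5119.
Each bolus raises the concentration by D/Vd = 968/191 ≈ 5.068 mcg/mL.
Cmax,ss = C₀/(1 − f) ≈ 5.068/0.6614 ≈ 7.663 mcg/mL.

7.7 mcg/mL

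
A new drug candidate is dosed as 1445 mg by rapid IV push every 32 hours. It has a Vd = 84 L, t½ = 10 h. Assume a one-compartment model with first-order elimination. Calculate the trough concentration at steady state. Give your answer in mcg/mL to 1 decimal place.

k = ln2/t½ = ln2/10 ≈ 0.069315 h⁻¹; fraction remaining f = e^(−kτ) = e^(−0.069315×32) ≈ 0.1088.
Single-dose peak C₀ = D/Vd = 1445/84 ≈ 17.202 mcg/mL.
Steady-state trough Cmin,ss = C₀·f/(1−f) ≈ 17.202 × 0.1088/0.8912 ≈ 2.100 mcg/mL.

2.1 mcg/mL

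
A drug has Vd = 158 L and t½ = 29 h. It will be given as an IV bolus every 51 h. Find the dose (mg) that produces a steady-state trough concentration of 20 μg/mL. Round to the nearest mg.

7533 mg

τ/t½ = 51/29 ≈ 1.7586, so f = (1/2)^(51/29) ≈ 0.295531.
Cmin,ss = (D/Vd)·f/(1−f), so D = Cmin,ss·Vd·(1−f)/f.
D = 20 × 158 × (1−f)/f ≈ 20 × 158 × 2.38374 ≈ 7532.62 mg.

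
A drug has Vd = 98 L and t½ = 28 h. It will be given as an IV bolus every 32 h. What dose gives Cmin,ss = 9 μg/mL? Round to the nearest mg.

1066 mg

τ/t½ = 32/28 ≈ 1.1429, so f = (1/2)^(32/28) ≈ 0.452862.
Cmin,ss = (D/Vd)·f/(1−f), so D = Cmin,ss·Vd·(1−f)/f.
D = 9 × 98 × (1−f)/f ≈ 9 × 98 × 1.20818 ≈ 1065.61 mg.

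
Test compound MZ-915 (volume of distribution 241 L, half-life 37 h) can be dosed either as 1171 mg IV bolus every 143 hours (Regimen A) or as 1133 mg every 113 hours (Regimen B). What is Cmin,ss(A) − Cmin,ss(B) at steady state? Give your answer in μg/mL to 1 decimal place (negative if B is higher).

Regimen A: f = (1/2)^(143/37) ≈ 0.0686; Cmin,ss = (1171/241)·f/(1−f) ≈ 0.358 μg/mL.
Regimen B: f = (1/2)^(113/37) ≈ 0.1204; Cmin,ss = (1133/241)·f/(1−f) ≈ 0.644 μg/mL.
Difference ≈ 0.358 − 0.644 ≈ -0.286 μg/mL.

-0.3 μg/mL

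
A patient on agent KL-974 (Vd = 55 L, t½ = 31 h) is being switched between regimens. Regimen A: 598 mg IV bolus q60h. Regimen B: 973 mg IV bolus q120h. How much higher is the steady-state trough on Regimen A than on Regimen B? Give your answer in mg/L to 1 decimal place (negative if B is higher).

Regimen A: f = (1/2)^(60/31) ≈ 0.2614; Cmin,ss = (598/55)·f/(1−f) ≈ 3.848 mg/L.
Regimen B: f = (1/2)^(120/31) ≈ 0.0683; Cmin,ss = (973/55)·f/(1−f) ≈ 1.297 mg/L.
Difference ≈ 3.848 − 1.297 ≈ 2.551 mg/L.

2.6 mg/L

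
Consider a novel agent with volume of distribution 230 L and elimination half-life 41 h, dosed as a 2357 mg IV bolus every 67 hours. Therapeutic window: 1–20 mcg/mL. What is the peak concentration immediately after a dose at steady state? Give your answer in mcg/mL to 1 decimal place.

τ/t½ = 67/41 ≈ 1.6341, so fraction remaining f = (1/2)^(67/41) ≈ 0.3222.
At steady state, accumulation factor R = 1/(1 − e^(−kτ)) ≈ 1.4754.
Each bolus raises the concentration by D/Vd = 2357/230 ≈ 10.248 mcg/mL.
Steady-state peak Cmax,ss = C₀·R ≈ 10.248 × 1.4754 ≈ 15.120 mcg/mL.
Peak 15.1 mcg/mL vs MTC 20 mcg/mL: below toxic threshold.

15.1 mcg/mL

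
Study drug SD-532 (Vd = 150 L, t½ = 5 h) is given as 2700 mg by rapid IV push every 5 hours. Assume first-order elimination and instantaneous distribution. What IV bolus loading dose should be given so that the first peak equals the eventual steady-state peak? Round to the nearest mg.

5400 mg

f = (1/2)^(5/5) ≈ 0.500000; accumulation ratio R = 1/(1−f) ≈ 2.00000.
Loading dose to hit Cmax,ss on first dose: D_load = D_maint·R ≈ 2700 × 2.00000 ≈ 5400.00 mg.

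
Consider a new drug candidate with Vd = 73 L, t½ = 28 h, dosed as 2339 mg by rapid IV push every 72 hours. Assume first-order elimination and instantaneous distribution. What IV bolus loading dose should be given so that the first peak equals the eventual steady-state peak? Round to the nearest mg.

f = (1/2)^(72/28) ≈ 0.168238; accumulation ratio R = 1/(1−f) ≈ 1.20227.
Loading dose to hit Cmax,ss on first dose: D_load = D_maint·R ≈ 2339 × 1.20227 ≈ 2812.11 mg.

2812 mg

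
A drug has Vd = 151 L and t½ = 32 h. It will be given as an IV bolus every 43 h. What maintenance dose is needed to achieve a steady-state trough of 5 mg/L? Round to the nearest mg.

1161 mg

τ/t½ = 43/32 ≈ 1.3438, so f = (1/2)^(43/32) ≈ 0.393995.
Cmin,ss = (D/Vd)·f/(1−f), so D = Cmin,ss·Vd·(1−f)/f.
D = 5 × 151 × (1−f)/f ≈ 5 × 151 × 1.53810 ≈ 1161.27 mg.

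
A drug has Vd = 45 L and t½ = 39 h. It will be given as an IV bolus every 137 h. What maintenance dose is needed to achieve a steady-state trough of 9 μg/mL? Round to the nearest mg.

4218 mg

τ/t½ = 137/39 ≈ 3.5128, so f = (1/2)^(137/39) ≈ 0.087606.
Cmin,ss = (D/Vd)·f/(1−f), so D = Cmin,ss·Vd·(1−f)/f.
D = 9 × 45 × (1−f)/f ≈ 9 × 45 × 10.41474 ≈ 4217.97 mg.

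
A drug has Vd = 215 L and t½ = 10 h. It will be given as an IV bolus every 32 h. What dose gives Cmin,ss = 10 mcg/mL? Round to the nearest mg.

τ/t½ = 32/10 ≈ 3.2, so f = (1/2)^(32/10) ≈ 0.108819.
Cmin,ss = (D/Vd)·f/(1−f), so D = Cmin,ss·Vd·(1−f)/f.
D = 10 × 215 × (1−f)/f ≈ 10 × 215 × 8.18957 ≈ 17607.58 mg.

17608 mg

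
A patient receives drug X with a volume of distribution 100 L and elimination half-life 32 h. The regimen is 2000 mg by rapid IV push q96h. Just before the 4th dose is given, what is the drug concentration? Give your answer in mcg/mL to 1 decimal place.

f = (1/2)^(τ/t½) = (1/2)^(96/32) ≈ 0.1250.
C₀ = D/Vd = 2000/100 ≈ 20.000 mcg/mL.
Before the 4th dose, 3 doses have been given. Superposition: Cmin = C₀·(f + f² + … + f^3).
≈ 20.000 × (0.1250 + 0.0156 + 0.0020) ≈ 20.000 × 0.1426 ≈ 2.852 mcg/mL.

2.9 mcg/mL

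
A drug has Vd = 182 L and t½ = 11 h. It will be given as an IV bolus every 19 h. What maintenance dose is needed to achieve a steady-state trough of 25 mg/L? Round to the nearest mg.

10515 mg

τ/t½ = 19/11 ≈ 1.7273, so f = (1/2)^(19/11) ≈ 0.302022.
Cmin,ss = (D/Vd)·f/(1−f), so D = Cmin,ss·Vd·(1−f)/f.
D = 25 × 182 × (1−f)/f ≈ 25 × 182 × 2.31102 ≈ 10515.14 mg.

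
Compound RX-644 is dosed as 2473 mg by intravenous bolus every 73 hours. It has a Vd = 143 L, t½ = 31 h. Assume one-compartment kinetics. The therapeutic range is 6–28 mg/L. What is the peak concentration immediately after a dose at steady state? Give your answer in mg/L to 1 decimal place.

21.5 mg/L

k = ln2/t½ = ln2/31 ≈ 0.022360 h⁻¹; fraction remaining f = e^(−kτ) = e^(−0.022360×73) ≈ 0.1955.
At steady state, accumulation factor R = 1/(1 − e^(−kτ)) ≈ 1.2430.
Each bolus raises the concentration by D/Vd = 2473/143 ≈ 17.294 mg/L.
Cmax,ss = C₀/(1 − f) ≈ 17.294/0.8045 ≈ 21.497 mg/L.
Peak 21.5 mg/L vs MTC 28 mg/L: below toxic threshold.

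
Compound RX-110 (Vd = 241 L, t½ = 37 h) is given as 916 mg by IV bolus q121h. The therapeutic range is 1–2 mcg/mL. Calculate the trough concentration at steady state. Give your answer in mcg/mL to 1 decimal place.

k = ln2/t½ = ln2/37 ≈ 0.018734 h⁻¹; fraction remaining f = e^(−kτ) = e^(−0.018734×121) ≈ 0.1036.
At steady state, accumulation factor R = 1/(1 − e^(−kτ)) ≈ 1.1156.
Single-dose peak C₀ = D/Vd = 916/241 ≈ 3.801 mcg/mL.
Cmax,ss = C₀/(1 − f) ≈ 3.801/0.8964 ≈ 4.240 mcg/mL.
One interval later, Cmin,ss = Cmax,ss·e^(−kτ) ≈ 4.240 × 0.1036 ≈ 0.439 mcg/mL.
Trough 0.4 mcg/mL vs MEC 1 mcg/mL: subtherapeutic.

0.4 mcg/mL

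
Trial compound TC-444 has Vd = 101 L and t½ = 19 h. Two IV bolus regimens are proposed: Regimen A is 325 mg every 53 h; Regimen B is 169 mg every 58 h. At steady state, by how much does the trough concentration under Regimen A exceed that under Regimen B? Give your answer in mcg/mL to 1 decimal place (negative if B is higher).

0.3 mcg/mL

Regimen A: f = (1/2)^(53/19) ≈ 0.1446; Cmin,ss = (325/101)·f/(1−f) ≈ 0.544 mcg/mL.
Regimen B: f = (1/2)^(58/19) ≈ 0.1205; Cmin,ss = (169/101)·f/(1−f) ≈ 0.229 mcg/mL.
Difference ≈ 0.544 − 0.229 ≈ 0.315 mcg/mL.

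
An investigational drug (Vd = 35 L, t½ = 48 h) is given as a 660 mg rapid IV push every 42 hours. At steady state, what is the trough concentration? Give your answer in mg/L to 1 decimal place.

22.6 mg/L

τ/t½ = 42/48 ≈ 0.875, so fraction remaining f = (1/2)^(42/48) ≈ 0.5453.
Single-dose peak C₀ = D/Vd = 660/35 ≈ 18.857 mg/L.
Steady-state trough Cmin,ss = C₀·f/(1−f) ≈ 18.857 × 0.5453/0.4547 ≈ 22.614 mg/L.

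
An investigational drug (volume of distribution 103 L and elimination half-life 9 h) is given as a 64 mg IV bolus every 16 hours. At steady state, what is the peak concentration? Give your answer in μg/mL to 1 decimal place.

0.9 μg/mL

Over one 16-h interval, 16/9 ≈ 1.7778 half-lives elapse, leaving f ≈ 0.2916 of each dose.
At steady state, accumulation factor R = 1/(1 − e^(−kτ)) ≈ 1.4116.
Single-dose peak C₀ = D/Vd = 64/103 ≈ 0.621 μg/mL.
Steady-state peak Cmax,ss = C₀·R ≈ 0.621 × 1.4116 ≈ 0.877 μg/mL.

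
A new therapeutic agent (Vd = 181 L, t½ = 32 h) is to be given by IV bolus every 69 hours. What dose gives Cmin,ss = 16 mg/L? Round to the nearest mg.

τ/t½ = 69/32 ≈ 2.1562, so f = (1/2)^(69/32) ≈ 0.224339.
Cmin,ss = (D/Vd)·f/(1−f), so D = Cmin,ss·Vd·(1−f)/f.
D = 16 × 181 × (1−f)/f ≈ 16 × 181 × 3.45754 ≈ 10013.04 mg.

10013 mg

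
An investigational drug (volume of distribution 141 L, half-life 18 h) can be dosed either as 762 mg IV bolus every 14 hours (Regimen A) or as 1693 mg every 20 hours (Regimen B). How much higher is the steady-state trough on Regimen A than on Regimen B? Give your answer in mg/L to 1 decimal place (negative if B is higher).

Regimen A: f = (1/2)^(14/18) ≈ 0.5833; Cmin,ss = (762/141)·f/(1−f) ≈ 7.565 mg/L.
Regimen B: f = (1/2)^(20/18) ≈ 0.4629; Cmin,ss = (1693/141)·f/(1−f) ≈ 10.348 mg/L.
Difference ≈ 7.565 − 10.348 ≈ -2.783 mg/L.

-2.8 mg/L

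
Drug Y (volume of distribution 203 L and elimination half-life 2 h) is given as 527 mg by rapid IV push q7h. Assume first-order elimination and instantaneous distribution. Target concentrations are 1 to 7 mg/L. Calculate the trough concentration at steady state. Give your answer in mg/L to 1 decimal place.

0.3 mg/L

τ/t½ = 7/2 ≈ 3.5, so fraction remaining f = (1/2)^(7/2) ≈ 0.0884.
At steady state, accumulation factor R = 1/(1 − e^(−kτ)) ≈ 1.0970.
Single-dose peak C₀ = D/Vd = 527/203 ≈ 2.596 mg/L.
Steady-state peak Cmax,ss = C₀·R ≈ 2.596 × 1.0970 ≈ 2.848 mg/L.
One interval later, Cmin,ss = Cmax,ss·e^(−kτ) ≈ 2.848 × 0.0884 ≈ 0.252 mg/L.
Trough 0.3 mg/L vs MEC 1 mg/L: subtherapeutic.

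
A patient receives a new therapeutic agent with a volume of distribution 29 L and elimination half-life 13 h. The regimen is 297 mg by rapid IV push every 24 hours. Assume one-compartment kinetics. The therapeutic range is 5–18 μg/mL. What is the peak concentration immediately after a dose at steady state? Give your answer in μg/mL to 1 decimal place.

k = ln2/t½ = ln2/13 ≈ 0.053319 h⁻¹; fraction remaining f = e^(−kτ) = e^(−0.053319×24) ≈ 0.2781.
Accumulation ratio R = 1/(1 − f) ≈ 1/0.7219 ≈ 1.3852.
Each bolus raises the concentration by D/Vd = 297/29 ≈ 10.241 μg/mL.
Steady-state peak Cmax,ss = C₀·R ≈ 10.241 × 1.3852 ≈ 14.186 μg/mL.
Peak 14.2 μg/mL vs MTC 18 μg/mL: below toxic threshold.

14.2 μg/mL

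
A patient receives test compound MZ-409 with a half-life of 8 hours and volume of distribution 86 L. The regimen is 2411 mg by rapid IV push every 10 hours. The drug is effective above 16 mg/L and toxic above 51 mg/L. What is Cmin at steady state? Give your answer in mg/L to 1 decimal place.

k = ln2/t½ = ln2/8 ≈ 0.086643 h⁻¹; fraction remaining f = e^(−kτ) = e^(−0.086643×10) ≈ 0.4204.
Accumulation ratio R = 1/(1 − f) ≈ 1/0.5796 ≈ 1.7253.
Each bolus raises the concentration by D/Vd = 2411/86 ≈ 28.035 mg/L.
Cmax,ss = C₀/(1 − f) ≈ 28.035/0.5796 ≈ 48.370 mg/L.
Steady-state trough Cmin,ss = Cmax,ss·f ≈ 48.370 × 0.4204 ≈ 20.335 mg/L.
Trough 20.3 mg/L vs MEC 16 mg/L: adequate.

20.3 mg/L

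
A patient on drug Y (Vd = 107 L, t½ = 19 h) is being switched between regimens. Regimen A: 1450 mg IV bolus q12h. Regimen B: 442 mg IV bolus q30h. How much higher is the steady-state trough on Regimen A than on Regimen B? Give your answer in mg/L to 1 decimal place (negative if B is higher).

Regimen A: f = (1/2)^(12/19) ≈ 0.6455; Cmin,ss = (1450/107)·f/(1−f) ≈ 24.675 mg/L.
Regimen B: f = (1/2)^(30/19) ≈ 0.3347; Cmin,ss = (442/107)·f/(1−f) ≈ 2.078 mg/L.
Difference ≈ 24.675 − 2.078 ≈ 22.597 mg/L.

22.6 mg/L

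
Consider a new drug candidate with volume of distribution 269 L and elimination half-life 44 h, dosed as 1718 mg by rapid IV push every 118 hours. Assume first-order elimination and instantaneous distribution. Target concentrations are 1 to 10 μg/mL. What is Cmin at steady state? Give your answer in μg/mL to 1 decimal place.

τ/t½ = 118/44 ≈ 2.6818, so fraction remaining f = (1/2)^(118/44) ≈ 0.1558.
Each bolus raises the concentration by D/Vd = 1718/269 ≈ 6.387 μg/mL.
Steady-state trough Cmin,ss = C₀·f/(1−f) ≈ 6.387 × 0.1558/0.8442 ≈ 1.179 μg/mL.
Trough 1.2 μg/mL vs MEC 1 μg/mL: adequate.

1.2 μg/mL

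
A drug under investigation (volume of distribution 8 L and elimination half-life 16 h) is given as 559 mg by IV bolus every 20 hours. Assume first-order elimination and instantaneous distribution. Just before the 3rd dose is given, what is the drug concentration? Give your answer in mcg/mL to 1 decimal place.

f = (1/2)^(τ/t½) = (1/2)^(20/16) ≈ 0.4204.
C₀ = D/Vd = 559/8 ≈ 69.875 mcg/mL.
Before the 3rd dose, 2 doses have been given. Superposition: Cmin = C₀·(f + f²).
≈ 69.875 × (0.4204 + 0.1767) ≈ 69.875 × 0.5971 ≈ 41.722 mcg/mL.

41.7 mcg/mL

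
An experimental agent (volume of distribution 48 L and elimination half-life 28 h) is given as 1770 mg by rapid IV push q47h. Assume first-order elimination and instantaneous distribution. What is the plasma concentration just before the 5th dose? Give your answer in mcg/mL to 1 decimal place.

f = (1/2)^(τ/t½) = (1/2)^(47/28) ≈ 0.3124.
C₀ = D/Vd = 1770/48 ≈ 36.875 mcg/mL.
Before the 5th dose, 4 doses have been given. Superposition: Cmin = C₀·(f + f² + … + f^4).
≈ 36.875 × (0.3124 + 0.0976 + 0.0305 + 0.0095) ≈ 36.875 × 0.4500 ≈ 16.594 mcg/mL.

16.6 mcg/mL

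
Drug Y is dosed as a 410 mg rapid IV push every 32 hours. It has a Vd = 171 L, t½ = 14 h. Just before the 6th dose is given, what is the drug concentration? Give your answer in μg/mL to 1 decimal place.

f = (1/2)^(τ/t½) = (1/2)^(32/14) ≈ 0.2051.
C₀ = D/Vd = 410/171 ≈ 2.398 μg/mL.
Before the 6th dose, 5 doses have been given. Superposition: Cmin = C₀·(f + f² + … + f^5).
≈ 2.398 × (0.2051 + 0.0421 + 0.0086 + 0.0018 + 0.0004) ≈ 2.398 × 0.2580 ≈ 0.619 μg/mL.

0.6 μg/mL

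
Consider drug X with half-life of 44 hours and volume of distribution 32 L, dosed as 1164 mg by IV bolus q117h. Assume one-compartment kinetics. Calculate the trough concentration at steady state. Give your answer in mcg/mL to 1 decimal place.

6.8 mcg/mL

k = ln2/t½ = ln2/44 ≈ 0.015753 h⁻¹; fraction remaining f = e^(−kτ) = e^(−0.015753×117) ≈ 0.1583.
Each bolus raises the concentration by D/Vd = 1164/32 ≈ 36.375 mcg/mL.
Steady-state trough Cmin,ss = C₀·f/(1−f) ≈ 36.375 × 0.1583/0.8417 ≈ 6.841 mcg/mL.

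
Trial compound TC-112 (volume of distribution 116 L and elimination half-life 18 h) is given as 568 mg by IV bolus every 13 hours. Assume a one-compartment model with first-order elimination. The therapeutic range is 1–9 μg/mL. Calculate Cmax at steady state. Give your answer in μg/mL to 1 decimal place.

12.4 μg/mL

Over one 13-h interval, 13/18 ≈ 0.72222 half-lives elapse, leaving f ≈ 0.6062 of each dose.
Accumulation ratio R = 1/(1 − f) ≈ 1/0.3938 ≈ 2.5394.
Each bolus raises the concentration by D/Vd = 568/116 ≈ 4.897 μg/mL.
Steady-state peak Cmax,ss = C₀·R ≈ 4.897 × 2.5394 ≈ 12.435 μg/mL.
Peak 12.4 μg/mL vs MTC 9 μg/mL: exceeds toxic threshold.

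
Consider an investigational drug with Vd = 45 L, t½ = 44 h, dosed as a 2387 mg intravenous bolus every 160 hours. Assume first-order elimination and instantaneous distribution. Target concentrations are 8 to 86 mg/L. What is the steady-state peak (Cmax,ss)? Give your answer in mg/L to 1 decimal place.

k = ln2/t½ = ln2/44 ≈ 0.015753 h⁻¹; fraction remaining f = e^(−kτ) = e^(−0.015753×160) ≈ 0.0804.
Accumulation ratio R = 1/(1 − f) ≈ 1/0.9196 ≈ 1.0874.
Single-dose peak C₀ = D/Vd = 2387/45 ≈ 53.044 mg/L.
Steady-state peak Cmax,ss = C₀·R ≈ 53.044 × 1.0874 ≈ 57.680 mg/L.
Peak 57.7 mg/L vs MTC 86 mg/L: below toxic threshold.

57.7 mg/L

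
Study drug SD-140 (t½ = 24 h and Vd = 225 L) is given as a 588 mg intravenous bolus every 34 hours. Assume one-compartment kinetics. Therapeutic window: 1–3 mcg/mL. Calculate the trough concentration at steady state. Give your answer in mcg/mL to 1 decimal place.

τ/t½ = 34/24 ≈ 1.4167, so fraction remaining f = (1/2)^(34/24) ≈ 0.3746.
Single-dose peak C₀ = D/Vd = 588/225 ≈ 2.613 mcg/mL.
Steady-state trough Cmin,ss = C₀·f/(1−f) ≈ 2.613 × 0.3746/0.6254 ≈ 1.565 mcg/mL.
Trough 1.6 mcg/mL vs MEC 1 mcg/mL: adequate.

1.6 mcg/mL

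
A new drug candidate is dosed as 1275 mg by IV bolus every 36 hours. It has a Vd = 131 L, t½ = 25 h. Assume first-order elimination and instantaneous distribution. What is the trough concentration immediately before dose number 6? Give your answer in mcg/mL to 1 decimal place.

f = (1/2)^(τ/t½) = (1/2)^(36/25) ≈ 0.3686.
C₀ = D/Vd = 1275/131 ≈ 9.733 mcg/mL.
Before the 6th dose, 5 doses have been given. Superposition: Cmin = C₀·(f + f² + … + f^5).
≈ 9.733 × (0.3686 + 0.1359 + 0.0501 + 0.0185 + 0.0068) ≈ 9.733 × 0.5799 ≈ 5.644 mcg/mL.

5.6 mcg/mL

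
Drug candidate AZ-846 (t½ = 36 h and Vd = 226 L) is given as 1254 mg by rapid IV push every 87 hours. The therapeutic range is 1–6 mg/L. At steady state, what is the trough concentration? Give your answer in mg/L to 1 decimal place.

k = ln2/t½ = ln2/36 ≈ 0.019254 h⁻¹; fraction remaining f = e^(−kτ) = e^(−0.019254×87) ≈ 0.1873.
At steady state, accumulation factor R = 1/(1 − e^(−kτ)) ≈ 1.2305.
Single-dose peak C₀ = D/Vd = 1254/226 ≈ 5.549 mg/L.
Steady-state peak Cmax,ss = C₀·R ≈ 5.549 × 1.2305 ≈ 6.828 mg/L.
Steady-state trough Cmin,ss = Cmax,ss·f ≈ 6.828 × 0.1873 ≈ 1.279 mg/L.
Trough 1.3 mg/L vs MEC 1 mg/L: adequate.

1.3 mg/L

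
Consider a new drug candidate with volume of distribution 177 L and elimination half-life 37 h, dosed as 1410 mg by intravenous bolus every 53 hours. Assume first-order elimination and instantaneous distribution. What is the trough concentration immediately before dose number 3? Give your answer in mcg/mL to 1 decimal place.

f = (1/2)^(τ/t½) = (1/2)^(53/37) ≈ 0.3705.
C₀ = D/Vd = 1410/177 ≈ 7.966 mcg/mL.
Before the 3rd dose, 2 doses have been given. Superposition: Cmin = C₀·(f + f²).
≈ 7.966 × (0.3705 + 0.1373) ≈ 7.966 × 0.5078 ≈ 4.045 mcg/mL.

4.0 mcg/mL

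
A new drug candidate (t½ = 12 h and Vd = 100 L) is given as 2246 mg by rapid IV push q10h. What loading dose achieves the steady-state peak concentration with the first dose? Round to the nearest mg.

5119 mg

f = (1/2)^(10/12) ≈ 0.561231; accumulation ratio R = 1/(1−f) ≈ 2.27910.
Loading dose to hit Cmax,ss on first dose: D_load = D_maint·R ≈ 2246 × 2.27910 ≈ 5118.86 mg.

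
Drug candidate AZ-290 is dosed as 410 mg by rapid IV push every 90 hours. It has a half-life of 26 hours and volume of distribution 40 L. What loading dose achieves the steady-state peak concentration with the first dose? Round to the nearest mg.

451 mg

f = (1/2)^(90/26) ≈ 0.090776; accumulation ratio R = 1/(1−f) ≈ 1.09984.
Loading dose to hit Cmax,ss on first dose: D_load = D_maint·R ≈ 410 × 1.09984 ≈ 450.93 mg.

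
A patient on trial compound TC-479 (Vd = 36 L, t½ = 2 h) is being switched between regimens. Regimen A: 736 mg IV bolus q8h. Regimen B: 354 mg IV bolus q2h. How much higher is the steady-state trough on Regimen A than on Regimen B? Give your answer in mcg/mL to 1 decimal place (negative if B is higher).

-8.5 mcg/mL

Regimen A: f = (1/2)^(8/2) ≈ 0.0625; Cmin,ss = (736/36)·f/(1−f) ≈ 1.363 mcg/mL.
Regimen B: f = (1/2)^(2/2) ≈ 0.5000; Cmin,ss = (354/36)·f/(1−f) ≈ 9.833 mcg/mL.
Difference ≈ 1.363 − 9.833 ≈ -8.470 mcg/mL.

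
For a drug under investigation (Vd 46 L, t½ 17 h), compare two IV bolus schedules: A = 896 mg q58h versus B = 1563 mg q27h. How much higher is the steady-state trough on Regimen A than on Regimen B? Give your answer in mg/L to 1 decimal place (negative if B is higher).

Regimen A: f = (1/2)^(58/17) ≈ 0.0940; Cmin,ss = (896/46)·f/(1−f) ≈ 2.021 mg/L.
Regimen B: f = (1/2)^(27/17) ≈ 0.3326; Cmin,ss = (1563/46)·f/(1−f) ≈ 16.933 mg/L.
Difference ≈ 2.021 − 16.933 ≈ -14.912 mg/L.

-14.9 mg/L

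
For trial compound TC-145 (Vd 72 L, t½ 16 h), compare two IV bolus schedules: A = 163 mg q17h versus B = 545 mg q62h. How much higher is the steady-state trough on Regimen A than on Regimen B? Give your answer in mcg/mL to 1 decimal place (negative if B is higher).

1.5 mcg/mL

Regimen A: f = (1/2)^(17/16) ≈ 0.4788; Cmin,ss = (163/72)·f/(1−f) ≈ 2.080 mcg/mL.
Regimen B: f = (1/2)^(62/16) ≈ 0.0682; Cmin,ss = (545/72)·f/(1−f) ≈ 0.554 mcg/mL.
Difference ≈ 2.080 − 0.554 ≈ 1.526 mcg/mL.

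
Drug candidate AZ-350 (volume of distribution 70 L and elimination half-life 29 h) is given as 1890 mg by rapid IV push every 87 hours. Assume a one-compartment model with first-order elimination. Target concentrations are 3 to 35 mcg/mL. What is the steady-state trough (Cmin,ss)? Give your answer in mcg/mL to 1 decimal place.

The dosing interval is 3 half-lives, so f = 2^(−3) = 0.125.
At steady state, R = 1/(1 − 0.125) = 8/7.
Single-dose peak C₀ = D/Vd = 1890/70 = 27 mcg/mL.
Steady-state peak Cmax,ss = C₀·R = 27 × 8/7 ≈ 30.857 mcg/mL.
Steady-state trough Cmin,ss = Cmax,ss·f ≈ 30.857 × 0.125 ≈ 3.857 mcg/mL.
Trough 3.9 mcg/mL vs MEC 3 mcg/mL: adequate.

3.9 mcg/mL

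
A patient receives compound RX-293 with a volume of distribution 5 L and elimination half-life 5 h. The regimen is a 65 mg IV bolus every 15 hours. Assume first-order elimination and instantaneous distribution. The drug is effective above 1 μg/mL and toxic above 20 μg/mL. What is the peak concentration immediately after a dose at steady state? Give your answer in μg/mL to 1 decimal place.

The dosing interval is 3 half-lives, so f = 2^(−3) = 0.125.
At steady state, R = 1/(1 − 0.125) = 8/7.
Single-dose peak C₀ = D/Vd = 65/5 = 13 μg/mL.
Steady-state peak Cmax,ss = C₀·R = 13 × 8/7 ≈ 14.857 μg/mL.
Peak 14.9 μg/mL vs MTC 20 μg/mL: below toxic threshold.

14.9 μg/mL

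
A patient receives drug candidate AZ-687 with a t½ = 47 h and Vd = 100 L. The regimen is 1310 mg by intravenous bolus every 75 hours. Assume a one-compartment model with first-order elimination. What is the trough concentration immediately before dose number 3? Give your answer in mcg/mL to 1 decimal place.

5.8 mcg/mL

f = (1/2)^(τ/t½) = (1/2)^(75/47) ≈ 0.3309.
C₀ = D/Vd = 1310/100 ≈ 13.100 mcg/mL.
Before the 3rd dose, 2 doses have been given. Superposition: Cmin = C₀·(f + f²).
≈ 13.100 × (0.3309 + 0.1095) ≈ 13.100 × 0.4404 ≈ 5.769 mcg/mL.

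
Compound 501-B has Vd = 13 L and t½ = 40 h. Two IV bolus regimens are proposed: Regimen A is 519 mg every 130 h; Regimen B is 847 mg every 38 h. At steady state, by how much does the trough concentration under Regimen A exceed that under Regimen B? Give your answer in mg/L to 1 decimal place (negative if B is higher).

-65.2 mg/L

Regimen A: f = (1/2)^(130/40) ≈ 0.1051; Cmin,ss = (519/13)·f/(1−f) ≈ 4.689 mg/L.
Regimen B: f = (1/2)^(38/40) ≈ 0.5176; Cmin,ss = (847/13)·f/(1−f) ≈ 69.908 mg/L.
Difference ≈ 4.689 − 69.908 ≈ -65.219 mg/L.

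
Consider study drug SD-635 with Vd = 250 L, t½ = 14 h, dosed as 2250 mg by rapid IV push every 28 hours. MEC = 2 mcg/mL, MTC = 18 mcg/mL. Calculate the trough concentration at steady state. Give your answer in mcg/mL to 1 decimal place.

τ = 28 h = 2 half-lives, so f = (1/2)^2 = 0.25.
Accumulation ratio R = 1/(1 − f) = 1/0.75 = 4/3.
Single-dose peak C₀ = D/Vd = 2250/250 = 9 mcg/mL.
Steady-state peak Cmax,ss = C₀·R = 9 × 4/3 ≈ 12.000 mcg/mL.
Steady-state trough Cmin,ss = Cmax,ss·f ≈ 12.000 × 0.25 ≈ 3.000 mcg/mL.
Trough 3.0 mcg/mL vs MEC 2 mcg/mL: adequate.

3.0 mcg/mL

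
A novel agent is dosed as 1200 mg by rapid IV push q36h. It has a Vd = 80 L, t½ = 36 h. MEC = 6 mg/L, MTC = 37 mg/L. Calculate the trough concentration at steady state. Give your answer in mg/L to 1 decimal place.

15.0 mg/L

The dosing interval is 1 half-life, so f = 2^(−1) = 0.5.
Accumulation ratio R = 1/(1 − f) = 1/0.5 = 2/1.
Single-dose peak C₀ = D/Vd = 1200/80 = 15 mg/L.
Steady-state peak Cmax,ss = C₀·R = 15 × 2/1 ≈ 30.000 mg/L.
Steady-state trough Cmin,ss = Cmax,ss·f ≈ 30.000 × 0.5 ≈ 15.000 mg/L.
Trough 15.0 mg/L vs MEC 6 mg/L: adequate.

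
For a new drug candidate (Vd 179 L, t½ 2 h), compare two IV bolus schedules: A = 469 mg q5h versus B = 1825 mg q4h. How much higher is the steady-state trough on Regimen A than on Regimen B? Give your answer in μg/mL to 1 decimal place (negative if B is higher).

-2.8 μg/mL

Regimen A: f = (1/2)^(5/2) ≈ 0.1768; Cmin,ss = (469/179)·f/(1−f) ≈ 0.563 μg/mL.
Regimen B: f = (1/2)^(4/2) ≈ 0.2500; Cmin,ss = (1825/179)·f/(1−f) ≈ 3.399 μg/mL.
Difference ≈ 0.563 − 3.399 ≈ -2.836 μg/mL.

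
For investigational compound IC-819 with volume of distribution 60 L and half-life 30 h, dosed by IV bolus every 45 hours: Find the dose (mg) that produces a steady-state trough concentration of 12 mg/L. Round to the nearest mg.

1316 mg

τ/t½ = 45/30 ≈ 1.5, so f = (1/2)^(45/30) ≈ 0.353553.
Cmin,ss = (D/Vd)·f/(1−f), so D = Cmin,ss·Vd·(1−f)/f.
D = 12 × 60 × (1−f)/f ≈ 12 × 60 × 1.82843 ≈ 1316.47 mg.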